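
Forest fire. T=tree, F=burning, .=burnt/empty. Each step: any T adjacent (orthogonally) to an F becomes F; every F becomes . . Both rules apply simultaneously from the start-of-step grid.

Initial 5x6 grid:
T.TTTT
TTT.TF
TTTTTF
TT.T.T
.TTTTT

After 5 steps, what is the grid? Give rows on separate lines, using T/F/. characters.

Step 1: 4 trees catch fire, 2 burn out
  T.TTTF
  TTT.F.
  TTTTF.
  TT.T.F
  .TTTTT
Step 2: 3 trees catch fire, 4 burn out
  T.TTF.
  TTT...
  TTTF..
  TT.T..
  .TTTTF
Step 3: 4 trees catch fire, 3 burn out
  T.TF..
  TTT...
  TTF...
  TT.F..
  .TTTF.
Step 4: 4 trees catch fire, 4 burn out
  T.F...
  TTF...
  TF....
  TT....
  .TTF..
Step 5: 4 trees catch fire, 4 burn out
  T.....
  TF....
  F.....
  TF....
  .TF...

T.....
TF....
F.....
TF....
.TF...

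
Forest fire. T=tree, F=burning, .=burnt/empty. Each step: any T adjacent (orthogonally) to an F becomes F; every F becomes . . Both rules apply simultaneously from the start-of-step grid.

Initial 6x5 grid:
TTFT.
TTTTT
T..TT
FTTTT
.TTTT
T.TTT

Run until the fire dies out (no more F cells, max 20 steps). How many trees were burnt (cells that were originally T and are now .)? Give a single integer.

Answer: 22

Derivation:
Step 1: +5 fires, +2 burnt (F count now 5)
Step 2: +6 fires, +5 burnt (F count now 6)
Step 3: +4 fires, +6 burnt (F count now 4)
Step 4: +4 fires, +4 burnt (F count now 4)
Step 5: +2 fires, +4 burnt (F count now 2)
Step 6: +1 fires, +2 burnt (F count now 1)
Step 7: +0 fires, +1 burnt (F count now 0)
Fire out after step 7
Initially T: 23, now '.': 29
Total burnt (originally-T cells now '.'): 22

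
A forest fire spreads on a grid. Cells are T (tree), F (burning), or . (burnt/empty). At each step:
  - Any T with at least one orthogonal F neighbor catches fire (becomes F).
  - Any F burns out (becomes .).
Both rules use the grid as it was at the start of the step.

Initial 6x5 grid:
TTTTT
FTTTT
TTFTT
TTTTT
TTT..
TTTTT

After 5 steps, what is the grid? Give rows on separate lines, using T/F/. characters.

Step 1: 7 trees catch fire, 2 burn out
  FTTTT
  .FFTT
  FF.FT
  TTFTT
  TTT..
  TTTTT
Step 2: 8 trees catch fire, 7 burn out
  .FFTT
  ...FT
  ....F
  FF.FT
  TTF..
  TTTTT
Step 3: 6 trees catch fire, 8 burn out
  ...FT
  ....F
  .....
  ....F
  FF...
  TTFTT
Step 4: 4 trees catch fire, 6 burn out
  ....F
  .....
  .....
  .....
  .....
  FF.FT
Step 5: 1 trees catch fire, 4 burn out
  .....
  .....
  .....
  .....
  .....
  ....F

.....
.....
.....
.....
.....
....F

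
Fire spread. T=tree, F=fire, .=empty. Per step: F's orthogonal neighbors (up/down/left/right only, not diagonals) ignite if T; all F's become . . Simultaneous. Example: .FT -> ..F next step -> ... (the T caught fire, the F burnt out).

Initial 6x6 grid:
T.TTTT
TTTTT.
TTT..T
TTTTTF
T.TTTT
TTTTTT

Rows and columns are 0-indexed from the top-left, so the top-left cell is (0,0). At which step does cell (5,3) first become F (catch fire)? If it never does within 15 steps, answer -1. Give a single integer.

Step 1: cell (5,3)='T' (+3 fires, +1 burnt)
Step 2: cell (5,3)='T' (+3 fires, +3 burnt)
Step 3: cell (5,3)='T' (+3 fires, +3 burnt)
Step 4: cell (5,3)='F' (+4 fires, +3 burnt)
  -> target ignites at step 4
Step 5: cell (5,3)='.' (+4 fires, +4 burnt)
Step 6: cell (5,3)='.' (+6 fires, +4 burnt)
Step 7: cell (5,3)='.' (+4 fires, +6 burnt)
Step 8: cell (5,3)='.' (+2 fires, +4 burnt)
Step 9: cell (5,3)='.' (+1 fires, +2 burnt)
Step 10: cell (5,3)='.' (+0 fires, +1 burnt)
  fire out at step 10

4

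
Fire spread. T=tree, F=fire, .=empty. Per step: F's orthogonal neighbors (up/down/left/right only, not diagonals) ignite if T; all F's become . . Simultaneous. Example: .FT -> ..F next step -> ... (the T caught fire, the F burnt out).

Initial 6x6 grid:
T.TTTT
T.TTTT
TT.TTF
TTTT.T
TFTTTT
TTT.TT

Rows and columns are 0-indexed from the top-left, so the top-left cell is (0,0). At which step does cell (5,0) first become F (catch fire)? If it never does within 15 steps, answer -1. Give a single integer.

Step 1: cell (5,0)='T' (+7 fires, +2 burnt)
Step 2: cell (5,0)='F' (+10 fires, +7 burnt)
  -> target ignites at step 2
Step 3: cell (5,0)='.' (+6 fires, +10 burnt)
Step 4: cell (5,0)='.' (+4 fires, +6 burnt)
Step 5: cell (5,0)='.' (+2 fires, +4 burnt)
Step 6: cell (5,0)='.' (+0 fires, +2 burnt)
  fire out at step 6

2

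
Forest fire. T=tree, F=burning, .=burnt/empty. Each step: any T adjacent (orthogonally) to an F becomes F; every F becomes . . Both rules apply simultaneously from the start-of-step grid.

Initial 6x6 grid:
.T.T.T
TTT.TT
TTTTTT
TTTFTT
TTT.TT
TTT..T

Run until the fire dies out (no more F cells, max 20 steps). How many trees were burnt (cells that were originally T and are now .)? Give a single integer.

Answer: 27

Derivation:
Step 1: +3 fires, +1 burnt (F count now 3)
Step 2: +6 fires, +3 burnt (F count now 6)
Step 3: +8 fires, +6 burnt (F count now 8)
Step 4: +6 fires, +8 burnt (F count now 6)
Step 5: +4 fires, +6 burnt (F count now 4)
Step 6: +0 fires, +4 burnt (F count now 0)
Fire out after step 6
Initially T: 28, now '.': 35
Total burnt (originally-T cells now '.'): 27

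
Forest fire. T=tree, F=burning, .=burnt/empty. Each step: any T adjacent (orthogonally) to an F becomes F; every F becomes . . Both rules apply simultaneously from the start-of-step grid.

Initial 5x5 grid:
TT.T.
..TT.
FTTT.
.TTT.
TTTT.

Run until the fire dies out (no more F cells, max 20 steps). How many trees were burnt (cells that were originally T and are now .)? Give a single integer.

Answer: 13

Derivation:
Step 1: +1 fires, +1 burnt (F count now 1)
Step 2: +2 fires, +1 burnt (F count now 2)
Step 3: +4 fires, +2 burnt (F count now 4)
Step 4: +4 fires, +4 burnt (F count now 4)
Step 5: +2 fires, +4 burnt (F count now 2)
Step 6: +0 fires, +2 burnt (F count now 0)
Fire out after step 6
Initially T: 15, now '.': 23
Total burnt (originally-T cells now '.'): 13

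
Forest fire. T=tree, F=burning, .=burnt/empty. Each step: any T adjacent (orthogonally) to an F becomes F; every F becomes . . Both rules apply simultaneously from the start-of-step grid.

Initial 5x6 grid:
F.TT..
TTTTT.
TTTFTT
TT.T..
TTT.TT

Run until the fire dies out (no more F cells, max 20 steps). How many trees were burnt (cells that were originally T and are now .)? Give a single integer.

Step 1: +5 fires, +2 burnt (F count now 5)
Step 2: +7 fires, +5 burnt (F count now 7)
Step 3: +3 fires, +7 burnt (F count now 3)
Step 4: +2 fires, +3 burnt (F count now 2)
Step 5: +1 fires, +2 burnt (F count now 1)
Step 6: +0 fires, +1 burnt (F count now 0)
Fire out after step 6
Initially T: 20, now '.': 28
Total burnt (originally-T cells now '.'): 18

Answer: 18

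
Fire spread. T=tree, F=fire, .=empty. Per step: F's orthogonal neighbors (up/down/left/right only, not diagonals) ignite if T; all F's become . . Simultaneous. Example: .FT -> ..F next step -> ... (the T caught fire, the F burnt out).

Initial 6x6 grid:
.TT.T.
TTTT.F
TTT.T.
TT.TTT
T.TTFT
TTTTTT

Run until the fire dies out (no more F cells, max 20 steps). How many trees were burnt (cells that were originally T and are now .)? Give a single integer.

Answer: 25

Derivation:
Step 1: +4 fires, +2 burnt (F count now 4)
Step 2: +6 fires, +4 burnt (F count now 6)
Step 3: +1 fires, +6 burnt (F count now 1)
Step 4: +1 fires, +1 burnt (F count now 1)
Step 5: +1 fires, +1 burnt (F count now 1)
Step 6: +1 fires, +1 burnt (F count now 1)
Step 7: +1 fires, +1 burnt (F count now 1)
Step 8: +2 fires, +1 burnt (F count now 2)
Step 9: +2 fires, +2 burnt (F count now 2)
Step 10: +2 fires, +2 burnt (F count now 2)
Step 11: +2 fires, +2 burnt (F count now 2)
Step 12: +2 fires, +2 burnt (F count now 2)
Step 13: +0 fires, +2 burnt (F count now 0)
Fire out after step 13
Initially T: 26, now '.': 35
Total burnt (originally-T cells now '.'): 25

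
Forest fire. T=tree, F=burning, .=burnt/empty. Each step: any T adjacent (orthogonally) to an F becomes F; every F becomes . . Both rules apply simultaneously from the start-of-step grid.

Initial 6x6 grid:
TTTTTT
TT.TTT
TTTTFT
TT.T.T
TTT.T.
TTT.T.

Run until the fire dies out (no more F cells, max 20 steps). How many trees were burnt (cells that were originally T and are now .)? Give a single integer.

Answer: 26

Derivation:
Step 1: +3 fires, +1 burnt (F count now 3)
Step 2: +6 fires, +3 burnt (F count now 6)
Step 3: +3 fires, +6 burnt (F count now 3)
Step 4: +4 fires, +3 burnt (F count now 4)
Step 5: +4 fires, +4 burnt (F count now 4)
Step 6: +4 fires, +4 burnt (F count now 4)
Step 7: +2 fires, +4 burnt (F count now 2)
Step 8: +0 fires, +2 burnt (F count now 0)
Fire out after step 8
Initially T: 28, now '.': 34
Total burnt (originally-T cells now '.'): 26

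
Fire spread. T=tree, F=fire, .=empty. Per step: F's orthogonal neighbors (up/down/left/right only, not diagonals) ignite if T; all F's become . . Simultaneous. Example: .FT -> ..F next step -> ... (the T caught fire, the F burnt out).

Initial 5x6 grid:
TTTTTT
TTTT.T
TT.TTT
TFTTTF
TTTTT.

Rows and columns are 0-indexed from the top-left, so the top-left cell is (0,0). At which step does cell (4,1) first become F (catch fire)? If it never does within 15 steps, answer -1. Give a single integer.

Step 1: cell (4,1)='F' (+6 fires, +2 burnt)
  -> target ignites at step 1
Step 2: cell (4,1)='.' (+8 fires, +6 burnt)
Step 3: cell (4,1)='.' (+6 fires, +8 burnt)
Step 4: cell (4,1)='.' (+4 fires, +6 burnt)
Step 5: cell (4,1)='.' (+1 fires, +4 burnt)
Step 6: cell (4,1)='.' (+0 fires, +1 burnt)
  fire out at step 6

1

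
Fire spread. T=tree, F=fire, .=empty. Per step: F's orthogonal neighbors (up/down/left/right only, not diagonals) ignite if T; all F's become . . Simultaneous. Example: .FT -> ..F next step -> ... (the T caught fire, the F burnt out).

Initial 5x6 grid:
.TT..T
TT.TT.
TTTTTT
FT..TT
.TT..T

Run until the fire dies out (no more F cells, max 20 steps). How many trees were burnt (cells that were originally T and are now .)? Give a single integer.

Answer: 18

Derivation:
Step 1: +2 fires, +1 burnt (F count now 2)
Step 2: +3 fires, +2 burnt (F count now 3)
Step 3: +3 fires, +3 burnt (F count now 3)
Step 4: +2 fires, +3 burnt (F count now 2)
Step 5: +3 fires, +2 burnt (F count now 3)
Step 6: +3 fires, +3 burnt (F count now 3)
Step 7: +1 fires, +3 burnt (F count now 1)
Step 8: +1 fires, +1 burnt (F count now 1)
Step 9: +0 fires, +1 burnt (F count now 0)
Fire out after step 9
Initially T: 19, now '.': 29
Total burnt (originally-T cells now '.'): 18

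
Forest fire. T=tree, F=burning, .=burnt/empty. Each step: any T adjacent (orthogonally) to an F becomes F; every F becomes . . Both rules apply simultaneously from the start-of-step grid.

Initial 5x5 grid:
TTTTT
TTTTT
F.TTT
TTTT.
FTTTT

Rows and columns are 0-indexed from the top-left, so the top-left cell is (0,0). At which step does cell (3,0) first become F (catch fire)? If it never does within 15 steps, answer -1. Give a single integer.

Step 1: cell (3,0)='F' (+3 fires, +2 burnt)
  -> target ignites at step 1
Step 2: cell (3,0)='.' (+4 fires, +3 burnt)
Step 3: cell (3,0)='.' (+4 fires, +4 burnt)
Step 4: cell (3,0)='.' (+5 fires, +4 burnt)
Step 5: cell (3,0)='.' (+3 fires, +5 burnt)
Step 6: cell (3,0)='.' (+2 fires, +3 burnt)
Step 7: cell (3,0)='.' (+0 fires, +2 burnt)
  fire out at step 7

1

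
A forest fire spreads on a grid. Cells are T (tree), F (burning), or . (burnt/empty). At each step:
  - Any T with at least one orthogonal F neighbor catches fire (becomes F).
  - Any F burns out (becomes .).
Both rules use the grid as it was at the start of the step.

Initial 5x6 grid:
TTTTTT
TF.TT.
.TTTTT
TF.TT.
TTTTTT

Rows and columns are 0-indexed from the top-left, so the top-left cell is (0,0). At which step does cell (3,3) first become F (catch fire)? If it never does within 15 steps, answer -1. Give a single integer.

Step 1: cell (3,3)='T' (+5 fires, +2 burnt)
Step 2: cell (3,3)='T' (+5 fires, +5 burnt)
Step 3: cell (3,3)='T' (+3 fires, +5 burnt)
Step 4: cell (3,3)='F' (+5 fires, +3 burnt)
  -> target ignites at step 4
Step 5: cell (3,3)='.' (+5 fires, +5 burnt)
Step 6: cell (3,3)='.' (+0 fires, +5 burnt)
  fire out at step 6

4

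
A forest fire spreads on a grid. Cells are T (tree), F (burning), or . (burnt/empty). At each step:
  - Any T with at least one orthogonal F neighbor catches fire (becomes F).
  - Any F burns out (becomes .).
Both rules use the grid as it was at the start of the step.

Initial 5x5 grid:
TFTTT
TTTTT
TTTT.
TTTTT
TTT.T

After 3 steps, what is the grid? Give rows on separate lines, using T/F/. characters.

Step 1: 3 trees catch fire, 1 burn out
  F.FTT
  TFTTT
  TTTT.
  TTTTT
  TTT.T
Step 2: 4 trees catch fire, 3 burn out
  ...FT
  F.FTT
  TFTT.
  TTTTT
  TTT.T
Step 3: 5 trees catch fire, 4 burn out
  ....F
  ...FT
  F.FT.
  TFTTT
  TTT.T

....F
...FT
F.FT.
TFTTT
TTT.T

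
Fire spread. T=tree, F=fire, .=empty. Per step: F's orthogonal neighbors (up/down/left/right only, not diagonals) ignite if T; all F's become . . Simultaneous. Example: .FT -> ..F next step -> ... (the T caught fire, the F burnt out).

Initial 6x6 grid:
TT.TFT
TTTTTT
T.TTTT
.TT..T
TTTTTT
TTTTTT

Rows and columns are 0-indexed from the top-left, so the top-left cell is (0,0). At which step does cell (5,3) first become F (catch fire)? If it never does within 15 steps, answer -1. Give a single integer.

Step 1: cell (5,3)='T' (+3 fires, +1 burnt)
Step 2: cell (5,3)='T' (+3 fires, +3 burnt)
Step 3: cell (5,3)='T' (+3 fires, +3 burnt)
Step 4: cell (5,3)='T' (+3 fires, +3 burnt)
Step 5: cell (5,3)='T' (+4 fires, +3 burnt)
Step 6: cell (5,3)='T' (+6 fires, +4 burnt)
Step 7: cell (5,3)='T' (+4 fires, +6 burnt)
Step 8: cell (5,3)='F' (+3 fires, +4 burnt)
  -> target ignites at step 8
Step 9: cell (5,3)='.' (+1 fires, +3 burnt)
Step 10: cell (5,3)='.' (+0 fires, +1 burnt)
  fire out at step 10

8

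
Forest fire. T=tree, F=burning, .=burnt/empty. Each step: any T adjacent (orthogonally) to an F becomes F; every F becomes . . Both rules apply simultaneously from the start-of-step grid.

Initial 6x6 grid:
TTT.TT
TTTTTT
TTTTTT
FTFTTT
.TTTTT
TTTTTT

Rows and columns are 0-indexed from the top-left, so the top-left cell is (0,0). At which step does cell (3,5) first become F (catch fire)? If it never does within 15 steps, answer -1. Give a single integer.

Step 1: cell (3,5)='T' (+5 fires, +2 burnt)
Step 2: cell (3,5)='T' (+8 fires, +5 burnt)
Step 3: cell (3,5)='F' (+9 fires, +8 burnt)
  -> target ignites at step 3
Step 4: cell (3,5)='.' (+6 fires, +9 burnt)
Step 5: cell (3,5)='.' (+3 fires, +6 burnt)
Step 6: cell (3,5)='.' (+1 fires, +3 burnt)
Step 7: cell (3,5)='.' (+0 fires, +1 burnt)
  fire out at step 7

3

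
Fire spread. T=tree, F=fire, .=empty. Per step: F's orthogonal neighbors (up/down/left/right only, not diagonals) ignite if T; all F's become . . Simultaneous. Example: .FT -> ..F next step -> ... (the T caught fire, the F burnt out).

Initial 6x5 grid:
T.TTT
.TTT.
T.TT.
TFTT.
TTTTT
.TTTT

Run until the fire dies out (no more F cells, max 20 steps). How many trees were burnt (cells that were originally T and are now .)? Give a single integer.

Step 1: +3 fires, +1 burnt (F count now 3)
Step 2: +6 fires, +3 burnt (F count now 6)
Step 3: +4 fires, +6 burnt (F count now 4)
Step 4: +5 fires, +4 burnt (F count now 5)
Step 5: +2 fires, +5 burnt (F count now 2)
Step 6: +1 fires, +2 burnt (F count now 1)
Step 7: +0 fires, +1 burnt (F count now 0)
Fire out after step 7
Initially T: 22, now '.': 29
Total burnt (originally-T cells now '.'): 21

Answer: 21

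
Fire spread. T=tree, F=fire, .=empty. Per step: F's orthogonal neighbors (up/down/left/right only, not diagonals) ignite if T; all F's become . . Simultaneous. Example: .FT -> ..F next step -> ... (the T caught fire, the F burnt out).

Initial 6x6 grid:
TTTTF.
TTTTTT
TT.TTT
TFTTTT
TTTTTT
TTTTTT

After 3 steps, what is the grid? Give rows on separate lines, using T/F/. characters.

Step 1: 6 trees catch fire, 2 burn out
  TTTF..
  TTTTFT
  TF.TTT
  F.FTTT
  TFTTTT
  TTTTTT
Step 2: 10 trees catch fire, 6 burn out
  TTF...
  TFTF.F
  F..TFT
  ...FTT
  F.FTTT
  TFTTTT
Step 3: 9 trees catch fire, 10 burn out
  TF....
  F.F...
  ...F.F
  ....FT
  ...FTT
  F.FTTT

TF....
F.F...
...F.F
....FT
...FTT
F.FTTT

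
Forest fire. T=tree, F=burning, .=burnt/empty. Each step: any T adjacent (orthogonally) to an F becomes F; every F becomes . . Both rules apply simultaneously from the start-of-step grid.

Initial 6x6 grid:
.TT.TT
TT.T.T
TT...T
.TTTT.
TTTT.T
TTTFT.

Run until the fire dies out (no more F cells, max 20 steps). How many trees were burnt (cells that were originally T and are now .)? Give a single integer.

Answer: 18

Derivation:
Step 1: +3 fires, +1 burnt (F count now 3)
Step 2: +3 fires, +3 burnt (F count now 3)
Step 3: +4 fires, +3 burnt (F count now 4)
Step 4: +2 fires, +4 burnt (F count now 2)
Step 5: +1 fires, +2 burnt (F count now 1)
Step 6: +2 fires, +1 burnt (F count now 2)
Step 7: +2 fires, +2 burnt (F count now 2)
Step 8: +1 fires, +2 burnt (F count now 1)
Step 9: +0 fires, +1 burnt (F count now 0)
Fire out after step 9
Initially T: 24, now '.': 30
Total burnt (originally-T cells now '.'): 18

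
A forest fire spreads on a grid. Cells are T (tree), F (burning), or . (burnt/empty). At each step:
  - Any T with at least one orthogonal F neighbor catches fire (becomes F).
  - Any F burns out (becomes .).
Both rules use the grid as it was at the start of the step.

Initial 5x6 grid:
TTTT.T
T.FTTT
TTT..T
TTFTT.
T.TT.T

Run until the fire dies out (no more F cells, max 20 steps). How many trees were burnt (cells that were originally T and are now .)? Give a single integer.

Answer: 20

Derivation:
Step 1: +6 fires, +2 burnt (F count now 6)
Step 2: +7 fires, +6 burnt (F count now 7)
Step 3: +4 fires, +7 burnt (F count now 4)
Step 4: +3 fires, +4 burnt (F count now 3)
Step 5: +0 fires, +3 burnt (F count now 0)
Fire out after step 5
Initially T: 21, now '.': 29
Total burnt (originally-T cells now '.'): 20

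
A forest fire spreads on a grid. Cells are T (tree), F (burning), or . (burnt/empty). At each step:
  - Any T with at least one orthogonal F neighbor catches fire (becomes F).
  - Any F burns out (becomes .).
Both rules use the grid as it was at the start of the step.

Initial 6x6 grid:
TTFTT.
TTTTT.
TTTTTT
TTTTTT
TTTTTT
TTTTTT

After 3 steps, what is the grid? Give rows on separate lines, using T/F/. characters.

Step 1: 3 trees catch fire, 1 burn out
  TF.FT.
  TTFTT.
  TTTTTT
  TTTTTT
  TTTTTT
  TTTTTT
Step 2: 5 trees catch fire, 3 burn out
  F...F.
  TF.FT.
  TTFTTT
  TTTTTT
  TTTTTT
  TTTTTT
Step 3: 5 trees catch fire, 5 burn out
  ......
  F...F.
  TF.FTT
  TTFTTT
  TTTTTT
  TTTTTT

......
F...F.
TF.FTT
TTFTTT
TTTTTT
TTTTTT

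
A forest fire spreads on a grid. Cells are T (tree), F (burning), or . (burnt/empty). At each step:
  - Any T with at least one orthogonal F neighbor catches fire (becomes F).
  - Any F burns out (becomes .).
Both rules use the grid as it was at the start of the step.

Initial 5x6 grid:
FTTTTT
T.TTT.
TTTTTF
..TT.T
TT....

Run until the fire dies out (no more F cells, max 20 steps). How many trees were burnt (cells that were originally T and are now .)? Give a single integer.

Answer: 17

Derivation:
Step 1: +4 fires, +2 burnt (F count now 4)
Step 2: +4 fires, +4 burnt (F count now 4)
Step 3: +7 fires, +4 burnt (F count now 7)
Step 4: +2 fires, +7 burnt (F count now 2)
Step 5: +0 fires, +2 burnt (F count now 0)
Fire out after step 5
Initially T: 19, now '.': 28
Total burnt (originally-T cells now '.'): 17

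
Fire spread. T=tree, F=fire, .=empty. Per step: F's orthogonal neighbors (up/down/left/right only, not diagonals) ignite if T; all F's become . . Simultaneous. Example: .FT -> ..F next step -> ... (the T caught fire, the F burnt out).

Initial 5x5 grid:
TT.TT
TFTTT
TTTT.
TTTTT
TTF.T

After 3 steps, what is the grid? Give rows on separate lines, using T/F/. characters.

Step 1: 6 trees catch fire, 2 burn out
  TF.TT
  F.FTT
  TFTT.
  TTFTT
  TF..T
Step 2: 7 trees catch fire, 6 burn out
  F..TT
  ...FT
  F.FT.
  TF.FT
  F...T
Step 3: 5 trees catch fire, 7 burn out
  ...FT
  ....F
  ...F.
  F...F
  ....T

...FT
....F
...F.
F...F
....T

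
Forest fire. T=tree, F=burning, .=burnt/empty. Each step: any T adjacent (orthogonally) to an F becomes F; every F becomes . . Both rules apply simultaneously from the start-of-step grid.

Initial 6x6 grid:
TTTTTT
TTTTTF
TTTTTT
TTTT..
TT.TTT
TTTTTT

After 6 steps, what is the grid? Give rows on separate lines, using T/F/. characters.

Step 1: 3 trees catch fire, 1 burn out
  TTTTTF
  TTTTF.
  TTTTTF
  TTTT..
  TT.TTT
  TTTTTT
Step 2: 3 trees catch fire, 3 burn out
  TTTTF.
  TTTF..
  TTTTF.
  TTTT..
  TT.TTT
  TTTTTT
Step 3: 3 trees catch fire, 3 burn out
  TTTF..
  TTF...
  TTTF..
  TTTT..
  TT.TTT
  TTTTTT
Step 4: 4 trees catch fire, 3 burn out
  TTF...
  TF....
  TTF...
  TTTF..
  TT.TTT
  TTTTTT
Step 5: 5 trees catch fire, 4 burn out
  TF....
  F.....
  TF....
  TTF...
  TT.FTT
  TTTTTT
Step 6: 5 trees catch fire, 5 burn out
  F.....
  ......
  F.....
  TF....
  TT..FT
  TTTFTT

F.....
......
F.....
TF....
TT..FT
TTTFTT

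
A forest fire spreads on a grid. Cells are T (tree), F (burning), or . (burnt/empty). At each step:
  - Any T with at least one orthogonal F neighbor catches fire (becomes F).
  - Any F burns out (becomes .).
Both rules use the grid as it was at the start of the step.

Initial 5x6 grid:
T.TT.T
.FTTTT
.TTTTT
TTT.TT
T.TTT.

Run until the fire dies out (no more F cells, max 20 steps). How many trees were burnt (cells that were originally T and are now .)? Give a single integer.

Answer: 21

Derivation:
Step 1: +2 fires, +1 burnt (F count now 2)
Step 2: +4 fires, +2 burnt (F count now 4)
Step 3: +5 fires, +4 burnt (F count now 5)
Step 4: +4 fires, +5 burnt (F count now 4)
Step 5: +4 fires, +4 burnt (F count now 4)
Step 6: +2 fires, +4 burnt (F count now 2)
Step 7: +0 fires, +2 burnt (F count now 0)
Fire out after step 7
Initially T: 22, now '.': 29
Total burnt (originally-T cells now '.'): 21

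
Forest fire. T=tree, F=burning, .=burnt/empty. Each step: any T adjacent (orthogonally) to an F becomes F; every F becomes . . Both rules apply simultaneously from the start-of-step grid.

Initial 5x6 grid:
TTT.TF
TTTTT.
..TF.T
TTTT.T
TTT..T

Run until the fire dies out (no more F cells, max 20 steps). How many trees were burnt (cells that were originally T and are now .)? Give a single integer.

Step 1: +4 fires, +2 burnt (F count now 4)
Step 2: +3 fires, +4 burnt (F count now 3)
Step 3: +4 fires, +3 burnt (F count now 4)
Step 4: +4 fires, +4 burnt (F count now 4)
Step 5: +2 fires, +4 burnt (F count now 2)
Step 6: +0 fires, +2 burnt (F count now 0)
Fire out after step 6
Initially T: 20, now '.': 27
Total burnt (originally-T cells now '.'): 17

Answer: 17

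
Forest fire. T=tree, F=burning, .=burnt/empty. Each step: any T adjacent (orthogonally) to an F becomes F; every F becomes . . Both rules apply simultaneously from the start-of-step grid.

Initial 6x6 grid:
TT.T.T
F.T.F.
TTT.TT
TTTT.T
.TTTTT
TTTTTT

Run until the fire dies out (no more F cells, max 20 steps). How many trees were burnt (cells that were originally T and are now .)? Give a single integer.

Step 1: +3 fires, +2 burnt (F count now 3)
Step 2: +4 fires, +3 burnt (F count now 4)
Step 3: +3 fires, +4 burnt (F count now 3)
Step 4: +4 fires, +3 burnt (F count now 4)
Step 5: +5 fires, +4 burnt (F count now 5)
Step 6: +4 fires, +5 burnt (F count now 4)
Step 7: +1 fires, +4 burnt (F count now 1)
Step 8: +0 fires, +1 burnt (F count now 0)
Fire out after step 8
Initially T: 26, now '.': 34
Total burnt (originally-T cells now '.'): 24

Answer: 24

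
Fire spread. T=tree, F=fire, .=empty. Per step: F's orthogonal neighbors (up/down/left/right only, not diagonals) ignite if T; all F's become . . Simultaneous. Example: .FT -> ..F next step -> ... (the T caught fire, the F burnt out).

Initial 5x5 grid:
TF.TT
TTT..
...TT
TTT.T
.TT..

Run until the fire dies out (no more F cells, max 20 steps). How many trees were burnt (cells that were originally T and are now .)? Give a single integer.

Answer: 4

Derivation:
Step 1: +2 fires, +1 burnt (F count now 2)
Step 2: +2 fires, +2 burnt (F count now 2)
Step 3: +0 fires, +2 burnt (F count now 0)
Fire out after step 3
Initially T: 14, now '.': 15
Total burnt (originally-T cells now '.'): 4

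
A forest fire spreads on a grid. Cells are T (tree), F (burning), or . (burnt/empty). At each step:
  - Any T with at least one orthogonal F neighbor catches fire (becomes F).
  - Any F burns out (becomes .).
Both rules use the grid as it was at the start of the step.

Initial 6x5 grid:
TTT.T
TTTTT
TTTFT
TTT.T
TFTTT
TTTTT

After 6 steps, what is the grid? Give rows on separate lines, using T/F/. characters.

Step 1: 7 trees catch fire, 2 burn out
  TTT.T
  TTTFT
  TTF.F
  TFT.T
  F.FTT
  TFTTT
Step 2: 9 trees catch fire, 7 burn out
  TTT.T
  TTF.F
  TF...
  F.F.F
  ...FT
  F.FTT
Step 3: 6 trees catch fire, 9 burn out
  TTF.F
  TF...
  F....
  .....
  ....F
  ...FT
Step 4: 3 trees catch fire, 6 burn out
  TF...
  F....
  .....
  .....
  .....
  ....F
Step 5: 1 trees catch fire, 3 burn out
  F....
  .....
  .....
  .....
  .....
  .....
Step 6: 0 trees catch fire, 1 burn out
  .....
  .....
  .....
  .....
  .....
  .....

.....
.....
.....
.....
.....
.....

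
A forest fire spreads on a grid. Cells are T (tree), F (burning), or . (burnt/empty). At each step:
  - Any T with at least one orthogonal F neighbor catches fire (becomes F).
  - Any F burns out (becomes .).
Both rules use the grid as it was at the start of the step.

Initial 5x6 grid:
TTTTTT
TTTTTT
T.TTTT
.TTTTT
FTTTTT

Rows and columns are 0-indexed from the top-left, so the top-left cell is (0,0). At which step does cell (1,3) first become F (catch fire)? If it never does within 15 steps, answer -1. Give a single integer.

Step 1: cell (1,3)='T' (+1 fires, +1 burnt)
Step 2: cell (1,3)='T' (+2 fires, +1 burnt)
Step 3: cell (1,3)='T' (+2 fires, +2 burnt)
Step 4: cell (1,3)='T' (+3 fires, +2 burnt)
Step 5: cell (1,3)='T' (+4 fires, +3 burnt)
Step 6: cell (1,3)='F' (+5 fires, +4 burnt)
  -> target ignites at step 6
Step 7: cell (1,3)='.' (+5 fires, +5 burnt)
Step 8: cell (1,3)='.' (+4 fires, +5 burnt)
Step 9: cell (1,3)='.' (+1 fires, +4 burnt)
Step 10: cell (1,3)='.' (+0 fires, +1 burnt)
  fire out at step 10

6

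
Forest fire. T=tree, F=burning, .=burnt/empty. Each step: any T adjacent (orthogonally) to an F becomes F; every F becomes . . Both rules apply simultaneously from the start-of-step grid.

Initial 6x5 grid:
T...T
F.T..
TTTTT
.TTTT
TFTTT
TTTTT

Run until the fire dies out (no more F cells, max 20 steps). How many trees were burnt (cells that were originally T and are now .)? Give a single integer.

Answer: 20

Derivation:
Step 1: +6 fires, +2 burnt (F count now 6)
Step 2: +5 fires, +6 burnt (F count now 5)
Step 3: +4 fires, +5 burnt (F count now 4)
Step 4: +4 fires, +4 burnt (F count now 4)
Step 5: +1 fires, +4 burnt (F count now 1)
Step 6: +0 fires, +1 burnt (F count now 0)
Fire out after step 6
Initially T: 21, now '.': 29
Total burnt (originally-T cells now '.'): 20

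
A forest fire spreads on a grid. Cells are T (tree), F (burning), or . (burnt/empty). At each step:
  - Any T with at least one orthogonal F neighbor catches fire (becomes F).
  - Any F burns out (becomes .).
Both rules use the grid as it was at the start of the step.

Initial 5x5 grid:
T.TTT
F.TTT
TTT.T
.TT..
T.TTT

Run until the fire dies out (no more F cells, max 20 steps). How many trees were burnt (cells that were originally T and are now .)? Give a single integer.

Answer: 16

Derivation:
Step 1: +2 fires, +1 burnt (F count now 2)
Step 2: +1 fires, +2 burnt (F count now 1)
Step 3: +2 fires, +1 burnt (F count now 2)
Step 4: +2 fires, +2 burnt (F count now 2)
Step 5: +3 fires, +2 burnt (F count now 3)
Step 6: +3 fires, +3 burnt (F count now 3)
Step 7: +3 fires, +3 burnt (F count now 3)
Step 8: +0 fires, +3 burnt (F count now 0)
Fire out after step 8
Initially T: 17, now '.': 24
Total burnt (originally-T cells now '.'): 16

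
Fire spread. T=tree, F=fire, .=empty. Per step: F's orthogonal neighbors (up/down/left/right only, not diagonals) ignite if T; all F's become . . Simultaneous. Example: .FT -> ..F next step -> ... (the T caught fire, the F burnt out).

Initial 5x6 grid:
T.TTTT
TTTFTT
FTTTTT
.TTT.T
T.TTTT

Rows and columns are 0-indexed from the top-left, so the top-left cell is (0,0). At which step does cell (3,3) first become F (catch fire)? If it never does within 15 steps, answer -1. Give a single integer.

Step 1: cell (3,3)='T' (+6 fires, +2 burnt)
Step 2: cell (3,3)='F' (+9 fires, +6 burnt)
  -> target ignites at step 2
Step 3: cell (3,3)='.' (+4 fires, +9 burnt)
Step 4: cell (3,3)='.' (+3 fires, +4 burnt)
Step 5: cell (3,3)='.' (+1 fires, +3 burnt)
Step 6: cell (3,3)='.' (+0 fires, +1 burnt)
  fire out at step 6

2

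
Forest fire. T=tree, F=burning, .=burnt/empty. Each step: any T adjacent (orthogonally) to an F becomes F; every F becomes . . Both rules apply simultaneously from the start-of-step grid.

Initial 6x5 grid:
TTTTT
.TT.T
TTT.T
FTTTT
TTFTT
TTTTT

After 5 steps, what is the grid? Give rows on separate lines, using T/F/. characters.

Step 1: 7 trees catch fire, 2 burn out
  TTTTT
  .TT.T
  FTT.T
  .FFTT
  FF.FT
  TTFTT
Step 2: 7 trees catch fire, 7 burn out
  TTTTT
  .TT.T
  .FF.T
  ...FT
  ....F
  FF.FT
Step 3: 4 trees catch fire, 7 burn out
  TTTTT
  .FF.T
  ....T
  ....F
  .....
  ....F
Step 4: 3 trees catch fire, 4 burn out
  TFFTT
  ....T
  ....F
  .....
  .....
  .....
Step 5: 3 trees catch fire, 3 burn out
  F..FT
  ....F
  .....
  .....
  .....
  .....

F..FT
....F
.....
.....
.....
.....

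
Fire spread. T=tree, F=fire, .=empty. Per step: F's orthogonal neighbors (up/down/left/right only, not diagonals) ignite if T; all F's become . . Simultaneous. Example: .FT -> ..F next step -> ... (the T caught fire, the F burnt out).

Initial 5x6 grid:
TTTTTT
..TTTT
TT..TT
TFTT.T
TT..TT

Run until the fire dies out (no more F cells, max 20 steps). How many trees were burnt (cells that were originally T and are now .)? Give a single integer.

Answer: 7

Derivation:
Step 1: +4 fires, +1 burnt (F count now 4)
Step 2: +3 fires, +4 burnt (F count now 3)
Step 3: +0 fires, +3 burnt (F count now 0)
Fire out after step 3
Initially T: 22, now '.': 15
Total burnt (originally-T cells now '.'): 7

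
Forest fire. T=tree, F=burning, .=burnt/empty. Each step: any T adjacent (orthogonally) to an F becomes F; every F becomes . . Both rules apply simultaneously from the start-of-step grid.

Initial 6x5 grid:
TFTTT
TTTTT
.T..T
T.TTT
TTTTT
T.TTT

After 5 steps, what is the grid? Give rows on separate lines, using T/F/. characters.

Step 1: 3 trees catch fire, 1 burn out
  F.FTT
  TFTTT
  .T..T
  T.TTT
  TTTTT
  T.TTT
Step 2: 4 trees catch fire, 3 burn out
  ...FT
  F.FTT
  .F..T
  T.TTT
  TTTTT
  T.TTT
Step 3: 2 trees catch fire, 4 burn out
  ....F
  ...FT
  ....T
  T.TTT
  TTTTT
  T.TTT
Step 4: 1 trees catch fire, 2 burn out
  .....
  ....F
  ....T
  T.TTT
  TTTTT
  T.TTT
Step 5: 1 trees catch fire, 1 burn out
  .....
  .....
  ....F
  T.TTT
  TTTTT
  T.TTT

.....
.....
....F
T.TTT
TTTTT
T.TTT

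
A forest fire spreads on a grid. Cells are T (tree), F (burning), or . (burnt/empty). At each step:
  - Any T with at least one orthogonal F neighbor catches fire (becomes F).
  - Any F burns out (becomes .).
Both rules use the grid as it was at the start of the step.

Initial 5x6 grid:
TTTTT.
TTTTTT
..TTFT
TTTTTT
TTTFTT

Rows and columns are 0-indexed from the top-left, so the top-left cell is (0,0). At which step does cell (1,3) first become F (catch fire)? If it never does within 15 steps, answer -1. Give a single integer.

Step 1: cell (1,3)='T' (+7 fires, +2 burnt)
Step 2: cell (1,3)='F' (+8 fires, +7 burnt)
  -> target ignites at step 2
Step 3: cell (1,3)='.' (+4 fires, +8 burnt)
Step 4: cell (1,3)='.' (+3 fires, +4 burnt)
Step 5: cell (1,3)='.' (+2 fires, +3 burnt)
Step 6: cell (1,3)='.' (+1 fires, +2 burnt)
Step 7: cell (1,3)='.' (+0 fires, +1 burnt)
  fire out at step 7

2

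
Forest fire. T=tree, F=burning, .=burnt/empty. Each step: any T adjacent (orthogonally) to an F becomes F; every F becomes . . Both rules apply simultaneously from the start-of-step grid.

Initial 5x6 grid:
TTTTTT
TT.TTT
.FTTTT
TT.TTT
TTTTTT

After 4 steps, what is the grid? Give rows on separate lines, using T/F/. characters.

Step 1: 3 trees catch fire, 1 burn out
  TTTTTT
  TF.TTT
  ..FTTT
  TF.TTT
  TTTTTT
Step 2: 5 trees catch fire, 3 burn out
  TFTTTT
  F..TTT
  ...FTT
  F..TTT
  TFTTTT
Step 3: 7 trees catch fire, 5 burn out
  F.FTTT
  ...FTT
  ....FT
  ...FTT
  F.FTTT
Step 4: 5 trees catch fire, 7 burn out
  ...FTT
  ....FT
  .....F
  ....FT
  ...FTT

...FTT
....FT
.....F
....FT
...FTT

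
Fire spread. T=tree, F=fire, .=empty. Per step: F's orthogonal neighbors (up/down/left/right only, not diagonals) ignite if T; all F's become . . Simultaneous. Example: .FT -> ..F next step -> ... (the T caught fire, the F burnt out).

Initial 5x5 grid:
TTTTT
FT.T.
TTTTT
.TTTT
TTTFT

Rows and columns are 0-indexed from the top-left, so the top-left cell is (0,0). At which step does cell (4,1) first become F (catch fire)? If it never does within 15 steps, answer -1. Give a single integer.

Step 1: cell (4,1)='T' (+6 fires, +2 burnt)
Step 2: cell (4,1)='F' (+6 fires, +6 burnt)
  -> target ignites at step 2
Step 3: cell (4,1)='.' (+6 fires, +6 burnt)
Step 4: cell (4,1)='.' (+1 fires, +6 burnt)
Step 5: cell (4,1)='.' (+1 fires, +1 burnt)
Step 6: cell (4,1)='.' (+0 fires, +1 burnt)
  fire out at step 6

2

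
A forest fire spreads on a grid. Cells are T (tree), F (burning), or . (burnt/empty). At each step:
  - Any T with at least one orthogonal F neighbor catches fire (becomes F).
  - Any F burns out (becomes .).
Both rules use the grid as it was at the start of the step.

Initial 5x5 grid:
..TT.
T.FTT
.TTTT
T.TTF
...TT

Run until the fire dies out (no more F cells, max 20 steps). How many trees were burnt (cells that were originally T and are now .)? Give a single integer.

Step 1: +6 fires, +2 burnt (F count now 6)
Step 2: +6 fires, +6 burnt (F count now 6)
Step 3: +0 fires, +6 burnt (F count now 0)
Fire out after step 3
Initially T: 14, now '.': 23
Total burnt (originally-T cells now '.'): 12

Answer: 12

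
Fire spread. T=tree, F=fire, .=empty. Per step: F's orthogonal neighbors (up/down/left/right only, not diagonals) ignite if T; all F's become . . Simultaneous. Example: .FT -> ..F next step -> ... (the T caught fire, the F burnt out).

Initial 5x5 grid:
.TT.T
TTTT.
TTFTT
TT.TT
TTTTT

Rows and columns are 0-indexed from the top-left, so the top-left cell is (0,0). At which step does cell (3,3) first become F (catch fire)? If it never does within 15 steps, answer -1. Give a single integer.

Step 1: cell (3,3)='T' (+3 fires, +1 burnt)
Step 2: cell (3,3)='F' (+7 fires, +3 burnt)
  -> target ignites at step 2
Step 3: cell (3,3)='.' (+6 fires, +7 burnt)
Step 4: cell (3,3)='.' (+3 fires, +6 burnt)
Step 5: cell (3,3)='.' (+0 fires, +3 burnt)
  fire out at step 5

2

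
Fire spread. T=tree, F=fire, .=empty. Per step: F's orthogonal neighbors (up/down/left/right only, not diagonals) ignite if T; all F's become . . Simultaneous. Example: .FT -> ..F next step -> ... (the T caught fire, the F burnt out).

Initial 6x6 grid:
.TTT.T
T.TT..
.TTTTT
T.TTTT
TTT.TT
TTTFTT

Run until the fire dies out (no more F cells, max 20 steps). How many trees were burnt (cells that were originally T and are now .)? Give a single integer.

Answer: 25

Derivation:
Step 1: +2 fires, +1 burnt (F count now 2)
Step 2: +4 fires, +2 burnt (F count now 4)
Step 3: +5 fires, +4 burnt (F count now 5)
Step 4: +5 fires, +5 burnt (F count now 5)
Step 5: +5 fires, +5 burnt (F count now 5)
Step 6: +2 fires, +5 burnt (F count now 2)
Step 7: +2 fires, +2 burnt (F count now 2)
Step 8: +0 fires, +2 burnt (F count now 0)
Fire out after step 8
Initially T: 27, now '.': 34
Total burnt (originally-T cells now '.'): 25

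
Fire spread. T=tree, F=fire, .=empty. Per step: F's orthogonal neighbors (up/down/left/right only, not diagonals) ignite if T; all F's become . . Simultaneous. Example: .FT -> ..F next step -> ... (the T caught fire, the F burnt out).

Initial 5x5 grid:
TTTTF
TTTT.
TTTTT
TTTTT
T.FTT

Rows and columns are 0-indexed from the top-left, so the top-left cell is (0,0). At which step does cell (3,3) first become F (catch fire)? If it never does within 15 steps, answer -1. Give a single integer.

Step 1: cell (3,3)='T' (+3 fires, +2 burnt)
Step 2: cell (3,3)='F' (+6 fires, +3 burnt)
  -> target ignites at step 2
Step 3: cell (3,3)='.' (+6 fires, +6 burnt)
Step 4: cell (3,3)='.' (+5 fires, +6 burnt)
Step 5: cell (3,3)='.' (+1 fires, +5 burnt)
Step 6: cell (3,3)='.' (+0 fires, +1 burnt)
  fire out at step 6

2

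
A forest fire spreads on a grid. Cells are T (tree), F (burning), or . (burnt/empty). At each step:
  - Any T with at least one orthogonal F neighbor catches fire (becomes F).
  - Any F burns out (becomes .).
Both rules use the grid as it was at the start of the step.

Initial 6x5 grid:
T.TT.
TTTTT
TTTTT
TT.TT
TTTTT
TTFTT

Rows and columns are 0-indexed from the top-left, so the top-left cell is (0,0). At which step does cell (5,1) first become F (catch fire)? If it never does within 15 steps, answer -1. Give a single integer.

Step 1: cell (5,1)='F' (+3 fires, +1 burnt)
  -> target ignites at step 1
Step 2: cell (5,1)='.' (+4 fires, +3 burnt)
Step 3: cell (5,1)='.' (+4 fires, +4 burnt)
Step 4: cell (5,1)='.' (+4 fires, +4 burnt)
Step 5: cell (5,1)='.' (+5 fires, +4 burnt)
Step 6: cell (5,1)='.' (+4 fires, +5 burnt)
Step 7: cell (5,1)='.' (+2 fires, +4 burnt)
Step 8: cell (5,1)='.' (+0 fires, +2 burnt)
  fire out at step 8

1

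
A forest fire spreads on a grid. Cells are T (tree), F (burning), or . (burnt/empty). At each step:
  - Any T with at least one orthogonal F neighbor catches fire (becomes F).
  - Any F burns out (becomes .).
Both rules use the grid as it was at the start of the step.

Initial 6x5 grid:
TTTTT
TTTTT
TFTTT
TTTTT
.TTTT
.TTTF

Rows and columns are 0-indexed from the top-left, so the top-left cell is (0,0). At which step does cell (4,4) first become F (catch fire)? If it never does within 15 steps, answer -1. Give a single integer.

Step 1: cell (4,4)='F' (+6 fires, +2 burnt)
  -> target ignites at step 1
Step 2: cell (4,4)='.' (+10 fires, +6 burnt)
Step 3: cell (4,4)='.' (+7 fires, +10 burnt)
Step 4: cell (4,4)='.' (+2 fires, +7 burnt)
Step 5: cell (4,4)='.' (+1 fires, +2 burnt)
Step 6: cell (4,4)='.' (+0 fires, +1 burnt)
  fire out at step 6

1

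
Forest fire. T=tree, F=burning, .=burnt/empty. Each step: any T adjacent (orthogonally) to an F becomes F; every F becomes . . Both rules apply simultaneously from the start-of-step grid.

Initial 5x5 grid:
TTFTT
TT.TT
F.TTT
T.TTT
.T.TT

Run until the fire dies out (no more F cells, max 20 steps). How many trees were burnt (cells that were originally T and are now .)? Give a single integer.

Step 1: +4 fires, +2 burnt (F count now 4)
Step 2: +4 fires, +4 burnt (F count now 4)
Step 3: +2 fires, +4 burnt (F count now 2)
Step 4: +3 fires, +2 burnt (F count now 3)
Step 5: +3 fires, +3 burnt (F count now 3)
Step 6: +1 fires, +3 burnt (F count now 1)
Step 7: +0 fires, +1 burnt (F count now 0)
Fire out after step 7
Initially T: 18, now '.': 24
Total burnt (originally-T cells now '.'): 17

Answer: 17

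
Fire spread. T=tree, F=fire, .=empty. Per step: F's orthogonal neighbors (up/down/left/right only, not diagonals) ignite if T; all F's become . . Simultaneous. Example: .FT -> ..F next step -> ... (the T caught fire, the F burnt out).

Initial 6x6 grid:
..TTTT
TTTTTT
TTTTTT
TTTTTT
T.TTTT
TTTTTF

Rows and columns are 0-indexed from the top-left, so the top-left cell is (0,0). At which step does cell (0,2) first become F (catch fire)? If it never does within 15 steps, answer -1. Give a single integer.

Step 1: cell (0,2)='T' (+2 fires, +1 burnt)
Step 2: cell (0,2)='T' (+3 fires, +2 burnt)
Step 3: cell (0,2)='T' (+4 fires, +3 burnt)
Step 4: cell (0,2)='T' (+5 fires, +4 burnt)
Step 5: cell (0,2)='T' (+5 fires, +5 burnt)
Step 6: cell (0,2)='T' (+5 fires, +5 burnt)
Step 7: cell (0,2)='T' (+4 fires, +5 burnt)
Step 8: cell (0,2)='F' (+3 fires, +4 burnt)
  -> target ignites at step 8
Step 9: cell (0,2)='.' (+1 fires, +3 burnt)
Step 10: cell (0,2)='.' (+0 fires, +1 burnt)
  fire out at step 10

8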